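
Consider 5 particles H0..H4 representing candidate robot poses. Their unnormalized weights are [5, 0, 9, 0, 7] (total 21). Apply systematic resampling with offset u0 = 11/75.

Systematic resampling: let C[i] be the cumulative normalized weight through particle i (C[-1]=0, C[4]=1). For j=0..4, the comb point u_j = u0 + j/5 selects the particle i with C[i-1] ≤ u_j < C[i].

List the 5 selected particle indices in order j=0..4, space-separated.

0 2 2 4 4

C = [5/21, 5/21, 2/3, 2/3, 1]
j=0: u_0=11/75 ∈ [0, 5/21) → index 0
j=1: u_1=26/75 ∈ [5/21, 2/3) → index 2
j=2: u_2=41/75 ∈ [5/21, 2/3) → index 2
j=3: u_3=56/75 ∈ [2/3, 1) → index 4
j=4: u_4=71/75 ∈ [2/3, 1) → index 4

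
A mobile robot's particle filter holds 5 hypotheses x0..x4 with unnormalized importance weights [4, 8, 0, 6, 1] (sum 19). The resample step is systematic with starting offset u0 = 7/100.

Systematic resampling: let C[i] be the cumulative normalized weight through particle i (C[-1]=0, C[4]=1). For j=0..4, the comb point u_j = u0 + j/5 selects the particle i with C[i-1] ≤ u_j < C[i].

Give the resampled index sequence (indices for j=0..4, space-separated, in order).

0 1 1 3 3

C = [4/19, 12/19, 12/19, 18/19, 1]
j=0: u_0=7/100 ∈ [0, 4/19) → index 0
j=1: u_1=27/100 ∈ [4/19, 12/19) → index 1
j=2: u_2=47/100 ∈ [4/19, 12/19) → index 1
j=3: u_3=67/100 ∈ [12/19, 18/19) → index 3
j=4: u_4=87/100 ∈ [12/19, 18/19) → index 3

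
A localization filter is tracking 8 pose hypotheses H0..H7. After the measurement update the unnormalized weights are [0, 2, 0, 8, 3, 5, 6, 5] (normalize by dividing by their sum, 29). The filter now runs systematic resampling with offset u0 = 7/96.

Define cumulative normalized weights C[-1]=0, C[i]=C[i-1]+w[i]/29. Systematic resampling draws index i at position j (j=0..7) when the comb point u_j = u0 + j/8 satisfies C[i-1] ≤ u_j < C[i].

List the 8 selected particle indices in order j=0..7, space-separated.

C = [0, 2/29, 2/29, 10/29, 13/29, 18/29, 24/29, 1]
j=0: u_0=7/96 ∈ [2/29, 10/29) → index 3
j=1: u_1=19/96 ∈ [2/29, 10/29) → index 3
j=2: u_2=31/96 ∈ [2/29, 10/29) → index 3
j=3: u_3=43/96 ∈ [10/29, 13/29) → index 4
j=4: u_4=55/96 ∈ [13/29, 18/29) → index 5
j=5: u_5=67/96 ∈ [18/29, 24/29) → index 6
j=6: u_6=79/96 ∈ [18/29, 24/29) → index 6
j=7: u_7=91/96 ∈ [24/29, 1) → index 7

3 3 3 4 5 6 6 7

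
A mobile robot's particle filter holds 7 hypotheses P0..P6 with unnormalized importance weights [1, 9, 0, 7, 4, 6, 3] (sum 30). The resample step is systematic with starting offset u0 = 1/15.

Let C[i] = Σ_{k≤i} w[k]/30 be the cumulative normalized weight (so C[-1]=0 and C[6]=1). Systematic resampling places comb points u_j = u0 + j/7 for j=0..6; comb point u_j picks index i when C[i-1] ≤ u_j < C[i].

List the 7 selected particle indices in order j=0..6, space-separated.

1 1 3 3 4 5 6

C = [1/30, 1/3, 1/3, 17/30, 7/10, 9/10, 1]
j=0: u_0=1/15 ∈ [1/30, 1/3) → index 1
j=1: u_1=22/105 ∈ [1/30, 1/3) → index 1
j=2: u_2=37/105 ∈ [1/3, 17/30) → index 3
j=3: u_3=52/105 ∈ [1/3, 17/30) → index 3
j=4: u_4=67/105 ∈ [17/30, 7/10) → index 4
j=5: u_5=82/105 ∈ [7/10, 9/10) → index 5
j=6: u_6=97/105 ∈ [9/10, 1) → index 6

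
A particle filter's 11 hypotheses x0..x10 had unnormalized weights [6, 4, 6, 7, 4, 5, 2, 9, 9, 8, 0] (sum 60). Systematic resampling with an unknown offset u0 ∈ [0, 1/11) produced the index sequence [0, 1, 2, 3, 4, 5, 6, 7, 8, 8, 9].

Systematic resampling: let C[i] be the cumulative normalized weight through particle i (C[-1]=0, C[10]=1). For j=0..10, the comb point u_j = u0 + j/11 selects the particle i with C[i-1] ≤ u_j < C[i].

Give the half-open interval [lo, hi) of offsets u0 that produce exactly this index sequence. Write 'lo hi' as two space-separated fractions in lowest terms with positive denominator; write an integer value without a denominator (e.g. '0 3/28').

C = [1/10, 1/6, 4/15, 23/60, 9/20, 8/15, 17/30, 43/60, 13/15, 1, 1]
j=0 picked index 0: u0 ∈ [0, 1/10)
j=1 picked index 1: u0 ∈ [1/110, 5/66)
j=2 picked index 2: u0 ∈ [-1/66, 14/165)
j=3 picked index 3: u0 ∈ [-1/165, 73/660)
j=4 picked index 4: u0 ∈ [13/660, 19/220)
j=5 picked index 5: u0 ∈ [-1/220, 13/165)
j=6 picked index 6: u0 ∈ [-2/165, 7/330)
j=7 picked index 7: u0 ∈ [-23/330, 53/660)
j=8 picked index 8: u0 ∈ [-7/660, 23/165)
j=9 picked index 8: u0 ∈ [-67/660, 8/165)
j=10 picked index 9: u0 ∈ [-7/165, 1/11)
intersection: [13/660, 7/330)

13/660 7/330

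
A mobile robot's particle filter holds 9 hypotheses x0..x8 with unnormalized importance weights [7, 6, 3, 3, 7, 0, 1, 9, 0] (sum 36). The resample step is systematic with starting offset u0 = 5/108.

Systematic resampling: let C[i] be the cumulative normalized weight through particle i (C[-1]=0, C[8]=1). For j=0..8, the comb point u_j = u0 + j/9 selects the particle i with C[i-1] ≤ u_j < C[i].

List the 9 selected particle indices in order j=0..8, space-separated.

C = [7/36, 13/36, 4/9, 19/36, 13/18, 13/18, 3/4, 1, 1]
j=0: u_0=5/108 ∈ [0, 7/36) → index 0
j=1: u_1=17/108 ∈ [0, 7/36) → index 0
j=2: u_2=29/108 ∈ [7/36, 13/36) → index 1
j=3: u_3=41/108 ∈ [13/36, 4/9) → index 2
j=4: u_4=53/108 ∈ [4/9, 19/36) → index 3
j=5: u_5=65/108 ∈ [19/36, 13/18) → index 4
j=6: u_6=77/108 ∈ [19/36, 13/18) → index 4
j=7: u_7=89/108 ∈ [3/4, 1) → index 7
j=8: u_8=101/108 ∈ [3/4, 1) → index 7

0 0 1 2 3 4 4 7 7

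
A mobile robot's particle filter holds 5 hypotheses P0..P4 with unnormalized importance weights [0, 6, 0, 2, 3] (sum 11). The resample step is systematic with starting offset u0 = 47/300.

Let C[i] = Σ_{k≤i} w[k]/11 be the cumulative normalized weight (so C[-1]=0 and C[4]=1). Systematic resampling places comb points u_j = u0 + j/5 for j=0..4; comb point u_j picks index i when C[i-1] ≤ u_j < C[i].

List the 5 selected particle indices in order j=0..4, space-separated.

1 1 3 4 4

C = [0, 6/11, 6/11, 8/11, 1]
j=0: u_0=47/300 ∈ [0, 6/11) → index 1
j=1: u_1=107/300 ∈ [0, 6/11) → index 1
j=2: u_2=167/300 ∈ [6/11, 8/11) → index 3
j=3: u_3=227/300 ∈ [8/11, 1) → index 4
j=4: u_4=287/300 ∈ [8/11, 1) → index 4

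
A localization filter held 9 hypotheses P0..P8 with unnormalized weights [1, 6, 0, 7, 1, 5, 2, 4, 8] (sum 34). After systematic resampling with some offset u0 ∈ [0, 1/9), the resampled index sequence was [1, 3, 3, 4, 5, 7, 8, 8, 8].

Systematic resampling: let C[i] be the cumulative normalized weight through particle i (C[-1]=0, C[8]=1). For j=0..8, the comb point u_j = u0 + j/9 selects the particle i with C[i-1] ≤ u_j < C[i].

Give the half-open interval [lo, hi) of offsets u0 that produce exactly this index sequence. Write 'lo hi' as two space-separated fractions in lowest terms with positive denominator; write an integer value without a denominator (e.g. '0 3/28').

5/51 11/102

C = [1/34, 7/34, 7/34, 7/17, 15/34, 10/17, 11/17, 13/17, 1]
j=0 picked index 1: u0 ∈ [1/34, 7/34)
j=1 picked index 3: u0 ∈ [29/306, 46/153)
j=2 picked index 3: u0 ∈ [-5/306, 29/153)
j=3 picked index 4: u0 ∈ [4/51, 11/102)
j=4 picked index 5: u0 ∈ [-1/306, 22/153)
j=5 picked index 7: u0 ∈ [14/153, 32/153)
j=6 picked index 8: u0 ∈ [5/51, 1/3)
j=7 picked index 8: u0 ∈ [-2/153, 2/9)
j=8 picked index 8: u0 ∈ [-19/153, 1/9)
intersection: [5/51, 11/102)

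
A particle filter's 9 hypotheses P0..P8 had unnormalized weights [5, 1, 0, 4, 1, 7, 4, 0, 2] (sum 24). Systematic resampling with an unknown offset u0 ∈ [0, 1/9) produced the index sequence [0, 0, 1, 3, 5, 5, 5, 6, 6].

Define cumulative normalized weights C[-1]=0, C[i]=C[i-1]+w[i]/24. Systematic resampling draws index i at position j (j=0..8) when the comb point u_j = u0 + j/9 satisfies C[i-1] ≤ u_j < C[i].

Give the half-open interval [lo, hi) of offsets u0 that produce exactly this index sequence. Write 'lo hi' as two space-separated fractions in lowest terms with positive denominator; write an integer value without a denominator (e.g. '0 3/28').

1/72 1/36

C = [5/24, 1/4, 1/4, 5/12, 11/24, 3/4, 11/12, 11/12, 1]
j=0 picked index 0: u0 ∈ [0, 5/24)
j=1 picked index 0: u0 ∈ [-1/9, 7/72)
j=2 picked index 1: u0 ∈ [-1/72, 1/36)
j=3 picked index 3: u0 ∈ [-1/12, 1/12)
j=4 picked index 5: u0 ∈ [1/72, 11/36)
j=5 picked index 5: u0 ∈ [-7/72, 7/36)
j=6 picked index 5: u0 ∈ [-5/24, 1/12)
j=7 picked index 6: u0 ∈ [-1/36, 5/36)
j=8 picked index 6: u0 ∈ [-5/36, 1/36)
intersection: [1/72, 1/36)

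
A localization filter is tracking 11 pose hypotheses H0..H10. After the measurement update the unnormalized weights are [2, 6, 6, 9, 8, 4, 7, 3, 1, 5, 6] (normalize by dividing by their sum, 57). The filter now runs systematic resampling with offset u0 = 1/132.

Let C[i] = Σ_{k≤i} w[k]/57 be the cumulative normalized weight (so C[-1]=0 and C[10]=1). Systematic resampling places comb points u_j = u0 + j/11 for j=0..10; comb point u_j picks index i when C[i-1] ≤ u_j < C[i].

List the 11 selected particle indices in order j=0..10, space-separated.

C = [2/57, 8/57, 14/57, 23/57, 31/57, 35/57, 14/19, 15/19, 46/57, 17/19, 1]
j=0: u_0=1/132 ∈ [0, 2/57) → index 0
j=1: u_1=13/132 ∈ [2/57, 8/57) → index 1
j=2: u_2=25/132 ∈ [8/57, 14/57) → index 2
j=3: u_3=37/132 ∈ [14/57, 23/57) → index 3
j=4: u_4=49/132 ∈ [14/57, 23/57) → index 3
j=5: u_5=61/132 ∈ [23/57, 31/57) → index 4
j=6: u_6=73/132 ∈ [31/57, 35/57) → index 5
j=7: u_7=85/132 ∈ [35/57, 14/19) → index 6
j=8: u_8=97/132 ∈ [35/57, 14/19) → index 6
j=9: u_9=109/132 ∈ [46/57, 17/19) → index 9
j=10: u_10=11/12 ∈ [17/19, 1) → index 10

0 1 2 3 3 4 5 6 6 9 10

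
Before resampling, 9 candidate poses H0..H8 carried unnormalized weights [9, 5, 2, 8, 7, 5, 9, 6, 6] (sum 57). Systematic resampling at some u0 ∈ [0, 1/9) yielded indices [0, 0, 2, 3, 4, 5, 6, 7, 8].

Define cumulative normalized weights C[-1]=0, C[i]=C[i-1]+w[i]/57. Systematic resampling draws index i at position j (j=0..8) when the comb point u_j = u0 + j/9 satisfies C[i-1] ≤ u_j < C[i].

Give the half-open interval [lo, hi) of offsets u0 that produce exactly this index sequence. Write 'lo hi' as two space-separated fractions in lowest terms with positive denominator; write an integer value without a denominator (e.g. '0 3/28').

C = [3/19, 14/57, 16/57, 8/19, 31/57, 12/19, 15/19, 17/19, 1]
j=0 picked index 0: u0 ∈ [0, 3/19)
j=1 picked index 0: u0 ∈ [-1/9, 8/171)
j=2 picked index 2: u0 ∈ [4/171, 10/171)
j=3 picked index 3: u0 ∈ [-1/19, 5/57)
j=4 picked index 4: u0 ∈ [-4/171, 17/171)
j=5 picked index 5: u0 ∈ [-2/171, 13/171)
j=6 picked index 6: u0 ∈ [-2/57, 7/57)
j=7 picked index 7: u0 ∈ [2/171, 20/171)
j=8 picked index 8: u0 ∈ [1/171, 1/9)
intersection: [4/171, 8/171)

4/171 8/171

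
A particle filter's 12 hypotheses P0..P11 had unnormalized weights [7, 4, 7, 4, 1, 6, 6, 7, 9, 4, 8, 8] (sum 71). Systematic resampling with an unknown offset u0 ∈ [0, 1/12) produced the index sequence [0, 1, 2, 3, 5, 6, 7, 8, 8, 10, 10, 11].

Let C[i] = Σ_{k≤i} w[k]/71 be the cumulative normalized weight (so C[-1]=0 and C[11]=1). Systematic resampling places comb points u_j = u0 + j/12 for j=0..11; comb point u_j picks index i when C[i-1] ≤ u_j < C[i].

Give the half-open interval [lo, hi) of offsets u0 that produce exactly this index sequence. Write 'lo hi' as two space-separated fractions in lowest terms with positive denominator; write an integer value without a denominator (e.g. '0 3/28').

C = [7/71, 11/71, 18/71, 22/71, 23/71, 29/71, 35/71, 42/71, 51/71, 55/71, 63/71, 1]
j=0 picked index 0: u0 ∈ [0, 7/71)
j=1 picked index 1: u0 ∈ [13/852, 61/852)
j=2 picked index 2: u0 ∈ [-5/426, 37/426)
j=3 picked index 3: u0 ∈ [1/284, 17/284)
j=4 picked index 5: u0 ∈ [-2/213, 16/213)
j=5 picked index 6: u0 ∈ [-7/852, 65/852)
j=6 picked index 7: u0 ∈ [-1/142, 13/142)
j=7 picked index 8: u0 ∈ [7/852, 115/852)
j=8 picked index 8: u0 ∈ [-16/213, 11/213)
j=9 picked index 10: u0 ∈ [7/284, 39/284)
j=10 picked index 10: u0 ∈ [-25/426, 23/426)
j=11 picked index 11: u0 ∈ [-25/852, 1/12)
intersection: [7/284, 11/213)

7/284 11/213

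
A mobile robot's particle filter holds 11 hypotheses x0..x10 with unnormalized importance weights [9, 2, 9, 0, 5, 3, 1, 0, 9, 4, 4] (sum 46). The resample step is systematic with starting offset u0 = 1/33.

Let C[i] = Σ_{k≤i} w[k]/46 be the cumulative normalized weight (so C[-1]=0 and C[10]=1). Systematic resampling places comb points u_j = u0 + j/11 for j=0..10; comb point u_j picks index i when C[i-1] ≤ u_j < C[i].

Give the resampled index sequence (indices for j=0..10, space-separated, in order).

C = [9/46, 11/46, 10/23, 10/23, 25/46, 14/23, 29/46, 29/46, 19/23, 21/23, 1]
j=0: u_0=1/33 ∈ [0, 9/46) → index 0
j=1: u_1=4/33 ∈ [0, 9/46) → index 0
j=2: u_2=7/33 ∈ [9/46, 11/46) → index 1
j=3: u_3=10/33 ∈ [11/46, 10/23) → index 2
j=4: u_4=13/33 ∈ [11/46, 10/23) → index 2
j=5: u_5=16/33 ∈ [10/23, 25/46) → index 4
j=6: u_6=19/33 ∈ [25/46, 14/23) → index 5
j=7: u_7=2/3 ∈ [29/46, 19/23) → index 8
j=8: u_8=25/33 ∈ [29/46, 19/23) → index 8
j=9: u_9=28/33 ∈ [19/23, 21/23) → index 9
j=10: u_10=31/33 ∈ [21/23, 1) → index 10

0 0 1 2 2 4 5 8 8 9 10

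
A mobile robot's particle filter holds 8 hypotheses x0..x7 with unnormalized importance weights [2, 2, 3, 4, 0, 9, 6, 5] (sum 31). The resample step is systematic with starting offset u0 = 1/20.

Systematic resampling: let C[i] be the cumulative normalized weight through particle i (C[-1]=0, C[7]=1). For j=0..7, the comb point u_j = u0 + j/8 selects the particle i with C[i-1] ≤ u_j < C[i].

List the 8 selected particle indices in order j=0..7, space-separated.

0 2 3 5 5 6 6 7

C = [2/31, 4/31, 7/31, 11/31, 11/31, 20/31, 26/31, 1]
j=0: u_0=1/20 ∈ [0, 2/31) → index 0
j=1: u_1=7/40 ∈ [4/31, 7/31) → index 2
j=2: u_2=3/10 ∈ [7/31, 11/31) → index 3
j=3: u_3=17/40 ∈ [11/31, 20/31) → index 5
j=4: u_4=11/20 ∈ [11/31, 20/31) → index 5
j=5: u_5=27/40 ∈ [20/31, 26/31) → index 6
j=6: u_6=4/5 ∈ [20/31, 26/31) → index 6
j=7: u_7=37/40 ∈ [26/31, 1) → index 7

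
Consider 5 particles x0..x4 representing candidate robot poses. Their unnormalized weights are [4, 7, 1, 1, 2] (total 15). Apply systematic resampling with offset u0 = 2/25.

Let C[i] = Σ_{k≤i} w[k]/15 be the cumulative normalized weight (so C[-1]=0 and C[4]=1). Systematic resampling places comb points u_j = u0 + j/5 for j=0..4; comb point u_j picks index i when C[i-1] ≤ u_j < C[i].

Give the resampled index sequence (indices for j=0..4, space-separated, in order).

0 1 1 1 4

C = [4/15, 11/15, 4/5, 13/15, 1]
j=0: u_0=2/25 ∈ [0, 4/15) → index 0
j=1: u_1=7/25 ∈ [4/15, 11/15) → index 1
j=2: u_2=12/25 ∈ [4/15, 11/15) → index 1
j=3: u_3=17/25 ∈ [4/15, 11/15) → index 1
j=4: u_4=22/25 ∈ [13/15, 1) → index 4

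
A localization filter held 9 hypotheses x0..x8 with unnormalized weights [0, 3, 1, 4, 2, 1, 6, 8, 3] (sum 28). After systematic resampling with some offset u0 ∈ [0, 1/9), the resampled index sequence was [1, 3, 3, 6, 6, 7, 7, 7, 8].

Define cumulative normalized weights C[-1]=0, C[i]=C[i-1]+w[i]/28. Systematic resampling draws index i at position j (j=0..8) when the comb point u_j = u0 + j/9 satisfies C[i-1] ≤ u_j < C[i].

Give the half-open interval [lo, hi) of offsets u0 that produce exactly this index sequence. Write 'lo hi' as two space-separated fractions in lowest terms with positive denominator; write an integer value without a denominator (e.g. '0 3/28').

C = [0, 3/28, 1/7, 2/7, 5/14, 11/28, 17/28, 25/28, 1]
j=0 picked index 1: u0 ∈ [0, 3/28)
j=1 picked index 3: u0 ∈ [2/63, 11/63)
j=2 picked index 3: u0 ∈ [-5/63, 4/63)
j=3 picked index 6: u0 ∈ [5/84, 23/84)
j=4 picked index 6: u0 ∈ [-13/252, 41/252)
j=5 picked index 7: u0 ∈ [13/252, 85/252)
j=6 picked index 7: u0 ∈ [-5/84, 19/84)
j=7 picked index 7: u0 ∈ [-43/252, 29/252)
j=8 picked index 8: u0 ∈ [1/252, 1/9)
intersection: [5/84, 4/63)

5/84 4/63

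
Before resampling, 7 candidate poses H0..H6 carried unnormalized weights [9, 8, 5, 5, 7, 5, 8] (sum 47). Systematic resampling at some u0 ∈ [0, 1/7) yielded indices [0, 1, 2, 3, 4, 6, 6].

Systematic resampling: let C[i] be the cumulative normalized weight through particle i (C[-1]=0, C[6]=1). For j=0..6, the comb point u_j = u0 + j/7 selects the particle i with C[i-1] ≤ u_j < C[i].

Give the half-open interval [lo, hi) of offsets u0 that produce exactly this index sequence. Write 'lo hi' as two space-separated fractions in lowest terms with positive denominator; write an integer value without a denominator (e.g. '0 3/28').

C = [9/47, 17/47, 22/47, 27/47, 34/47, 39/47, 1]
j=0 picked index 0: u0 ∈ [0, 9/47)
j=1 picked index 1: u0 ∈ [16/329, 72/329)
j=2 picked index 2: u0 ∈ [25/329, 60/329)
j=3 picked index 3: u0 ∈ [13/329, 48/329)
j=4 picked index 4: u0 ∈ [1/329, 50/329)
j=5 picked index 6: u0 ∈ [38/329, 2/7)
j=6 picked index 6: u0 ∈ [-9/329, 1/7)
intersection: [38/329, 1/7)

38/329 1/7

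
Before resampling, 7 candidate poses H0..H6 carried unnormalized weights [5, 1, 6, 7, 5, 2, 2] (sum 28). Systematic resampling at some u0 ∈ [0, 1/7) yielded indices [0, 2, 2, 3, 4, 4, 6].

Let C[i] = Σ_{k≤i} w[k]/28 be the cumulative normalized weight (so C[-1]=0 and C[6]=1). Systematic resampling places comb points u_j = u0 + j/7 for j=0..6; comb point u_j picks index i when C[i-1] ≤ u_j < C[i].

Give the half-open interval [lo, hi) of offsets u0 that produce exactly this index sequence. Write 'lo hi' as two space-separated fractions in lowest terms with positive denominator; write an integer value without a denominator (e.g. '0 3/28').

3/28 1/7

C = [5/28, 3/14, 3/7, 19/28, 6/7, 13/14, 1]
j=0 picked index 0: u0 ∈ [0, 5/28)
j=1 picked index 2: u0 ∈ [1/14, 2/7)
j=2 picked index 2: u0 ∈ [-1/14, 1/7)
j=3 picked index 3: u0 ∈ [0, 1/4)
j=4 picked index 4: u0 ∈ [3/28, 2/7)
j=5 picked index 4: u0 ∈ [-1/28, 1/7)
j=6 picked index 6: u0 ∈ [1/14, 1/7)
intersection: [3/28, 1/7)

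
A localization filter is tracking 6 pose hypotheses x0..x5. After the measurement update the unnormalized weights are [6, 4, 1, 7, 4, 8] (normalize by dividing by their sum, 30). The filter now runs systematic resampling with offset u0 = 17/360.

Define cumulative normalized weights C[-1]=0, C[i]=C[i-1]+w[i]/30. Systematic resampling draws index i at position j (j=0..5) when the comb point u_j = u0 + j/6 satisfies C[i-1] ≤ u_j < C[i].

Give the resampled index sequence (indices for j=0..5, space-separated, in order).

C = [1/5, 1/3, 11/30, 3/5, 11/15, 1]
j=0: u_0=17/360 ∈ [0, 1/5) → index 0
j=1: u_1=77/360 ∈ [1/5, 1/3) → index 1
j=2: u_2=137/360 ∈ [11/30, 3/5) → index 3
j=3: u_3=197/360 ∈ [11/30, 3/5) → index 3
j=4: u_4=257/360 ∈ [3/5, 11/15) → index 4
j=5: u_5=317/360 ∈ [11/15, 1) → index 5

0 1 3 3 4 5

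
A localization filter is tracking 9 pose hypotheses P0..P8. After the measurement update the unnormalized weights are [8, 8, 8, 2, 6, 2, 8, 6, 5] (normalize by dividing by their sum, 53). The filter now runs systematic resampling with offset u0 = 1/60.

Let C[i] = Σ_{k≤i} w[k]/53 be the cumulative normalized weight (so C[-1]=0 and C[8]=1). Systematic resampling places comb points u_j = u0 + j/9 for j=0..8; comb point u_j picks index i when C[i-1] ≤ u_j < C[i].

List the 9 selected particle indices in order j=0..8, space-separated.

C = [8/53, 16/53, 24/53, 26/53, 32/53, 34/53, 42/53, 48/53, 1]
j=0: u_0=1/60 ∈ [0, 8/53) → index 0
j=1: u_1=23/180 ∈ [0, 8/53) → index 0
j=2: u_2=43/180 ∈ [8/53, 16/53) → index 1
j=3: u_3=7/20 ∈ [16/53, 24/53) → index 2
j=4: u_4=83/180 ∈ [24/53, 26/53) → index 3
j=5: u_5=103/180 ∈ [26/53, 32/53) → index 4
j=6: u_6=41/60 ∈ [34/53, 42/53) → index 6
j=7: u_7=143/180 ∈ [42/53, 48/53) → index 7
j=8: u_8=163/180 ∈ [42/53, 48/53) → index 7

0 0 1 2 3 4 6 7 7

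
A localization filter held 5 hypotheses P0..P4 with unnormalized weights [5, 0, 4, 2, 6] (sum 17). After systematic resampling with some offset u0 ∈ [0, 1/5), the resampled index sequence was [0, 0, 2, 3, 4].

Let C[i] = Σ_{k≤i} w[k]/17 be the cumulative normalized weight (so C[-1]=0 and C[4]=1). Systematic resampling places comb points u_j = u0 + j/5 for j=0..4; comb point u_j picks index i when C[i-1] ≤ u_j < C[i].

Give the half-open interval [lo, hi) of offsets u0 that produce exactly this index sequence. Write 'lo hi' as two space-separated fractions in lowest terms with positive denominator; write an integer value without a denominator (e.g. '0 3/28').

C = [5/17, 5/17, 9/17, 11/17, 1]
j=0 picked index 0: u0 ∈ [0, 5/17)
j=1 picked index 0: u0 ∈ [-1/5, 8/85)
j=2 picked index 2: u0 ∈ [-9/85, 11/85)
j=3 picked index 3: u0 ∈ [-6/85, 4/85)
j=4 picked index 4: u0 ∈ [-13/85, 1/5)
intersection: [0, 4/85)

0 4/85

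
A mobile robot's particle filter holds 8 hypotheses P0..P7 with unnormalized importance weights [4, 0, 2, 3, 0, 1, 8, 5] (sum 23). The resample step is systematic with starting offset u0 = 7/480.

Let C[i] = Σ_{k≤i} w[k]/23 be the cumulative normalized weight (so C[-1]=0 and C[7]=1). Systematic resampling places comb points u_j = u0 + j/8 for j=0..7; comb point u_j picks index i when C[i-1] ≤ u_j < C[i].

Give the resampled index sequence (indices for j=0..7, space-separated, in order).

C = [4/23, 4/23, 6/23, 9/23, 9/23, 10/23, 18/23, 1]
j=0: u_0=7/480 ∈ [0, 4/23) → index 0
j=1: u_1=67/480 ∈ [0, 4/23) → index 0
j=2: u_2=127/480 ∈ [6/23, 9/23) → index 3
j=3: u_3=187/480 ∈ [6/23, 9/23) → index 3
j=4: u_4=247/480 ∈ [10/23, 18/23) → index 6
j=5: u_5=307/480 ∈ [10/23, 18/23) → index 6
j=6: u_6=367/480 ∈ [10/23, 18/23) → index 6
j=7: u_7=427/480 ∈ [18/23, 1) → index 7

0 0 3 3 6 6 6 7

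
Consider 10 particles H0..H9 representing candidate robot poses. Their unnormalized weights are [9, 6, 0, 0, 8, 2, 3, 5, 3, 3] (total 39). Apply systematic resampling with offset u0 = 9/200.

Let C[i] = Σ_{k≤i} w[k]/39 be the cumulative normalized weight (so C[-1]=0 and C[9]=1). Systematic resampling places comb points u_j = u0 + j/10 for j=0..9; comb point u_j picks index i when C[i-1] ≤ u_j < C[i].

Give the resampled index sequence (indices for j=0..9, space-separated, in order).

0 0 1 1 4 4 6 7 7 9

C = [3/13, 5/13, 5/13, 5/13, 23/39, 25/39, 28/39, 11/13, 12/13, 1]
j=0: u_0=9/200 ∈ [0, 3/13) → index 0
j=1: u_1=29/200 ∈ [0, 3/13) → index 0
j=2: u_2=49/200 ∈ [3/13, 5/13) → index 1
j=3: u_3=69/200 ∈ [3/13, 5/13) → index 1
j=4: u_4=89/200 ∈ [5/13, 23/39) → index 4
j=5: u_5=109/200 ∈ [5/13, 23/39) → index 4
j=6: u_6=129/200 ∈ [25/39, 28/39) → index 6
j=7: u_7=149/200 ∈ [28/39, 11/13) → index 7
j=8: u_8=169/200 ∈ [28/39, 11/13) → index 7
j=9: u_9=189/200 ∈ [12/13, 1) → index 9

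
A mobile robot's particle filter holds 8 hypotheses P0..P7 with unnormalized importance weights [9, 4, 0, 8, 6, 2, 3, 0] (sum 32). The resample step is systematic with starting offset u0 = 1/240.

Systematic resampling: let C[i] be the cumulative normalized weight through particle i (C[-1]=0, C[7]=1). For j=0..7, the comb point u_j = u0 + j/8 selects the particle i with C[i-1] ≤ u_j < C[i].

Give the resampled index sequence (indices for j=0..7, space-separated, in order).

C = [9/32, 13/32, 13/32, 21/32, 27/32, 29/32, 1, 1]
j=0: u_0=1/240 ∈ [0, 9/32) → index 0
j=1: u_1=31/240 ∈ [0, 9/32) → index 0
j=2: u_2=61/240 ∈ [0, 9/32) → index 0
j=3: u_3=91/240 ∈ [9/32, 13/32) → index 1
j=4: u_4=121/240 ∈ [13/32, 21/32) → index 3
j=5: u_5=151/240 ∈ [13/32, 21/32) → index 3
j=6: u_6=181/240 ∈ [21/32, 27/32) → index 4
j=7: u_7=211/240 ∈ [27/32, 29/32) → index 5

0 0 0 1 3 3 4 5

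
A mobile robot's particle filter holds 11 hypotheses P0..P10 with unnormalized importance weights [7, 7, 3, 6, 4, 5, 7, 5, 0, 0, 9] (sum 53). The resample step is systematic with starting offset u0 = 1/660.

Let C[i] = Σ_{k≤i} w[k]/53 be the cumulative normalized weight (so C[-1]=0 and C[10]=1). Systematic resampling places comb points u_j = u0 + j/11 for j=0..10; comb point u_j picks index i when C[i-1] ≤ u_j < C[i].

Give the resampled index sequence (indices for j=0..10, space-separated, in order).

C = [7/53, 14/53, 17/53, 23/53, 27/53, 32/53, 39/53, 44/53, 44/53, 44/53, 1]
j=0: u_0=1/660 ∈ [0, 7/53) → index 0
j=1: u_1=61/660 ∈ [0, 7/53) → index 0
j=2: u_2=11/60 ∈ [7/53, 14/53) → index 1
j=3: u_3=181/660 ∈ [14/53, 17/53) → index 2
j=4: u_4=241/660 ∈ [17/53, 23/53) → index 3
j=5: u_5=301/660 ∈ [23/53, 27/53) → index 4
j=6: u_6=361/660 ∈ [27/53, 32/53) → index 5
j=7: u_7=421/660 ∈ [32/53, 39/53) → index 6
j=8: u_8=481/660 ∈ [32/53, 39/53) → index 6
j=9: u_9=541/660 ∈ [39/53, 44/53) → index 7
j=10: u_10=601/660 ∈ [44/53, 1) → index 10

0 0 1 2 3 4 5 6 6 7 10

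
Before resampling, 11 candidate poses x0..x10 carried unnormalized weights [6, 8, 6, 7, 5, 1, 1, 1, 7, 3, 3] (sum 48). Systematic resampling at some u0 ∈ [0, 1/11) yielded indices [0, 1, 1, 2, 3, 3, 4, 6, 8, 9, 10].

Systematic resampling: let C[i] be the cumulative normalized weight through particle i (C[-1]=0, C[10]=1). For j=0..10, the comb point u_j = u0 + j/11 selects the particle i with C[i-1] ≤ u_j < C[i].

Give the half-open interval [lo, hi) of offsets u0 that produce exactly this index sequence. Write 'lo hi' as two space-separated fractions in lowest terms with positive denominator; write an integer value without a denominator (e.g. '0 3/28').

C = [1/8, 7/24, 5/12, 9/16, 2/3, 11/16, 17/24, 35/48, 7/8, 15/16, 1]
j=0 picked index 0: u0 ∈ [0, 1/8)
j=1 picked index 1: u0 ∈ [3/88, 53/264)
j=2 picked index 1: u0 ∈ [-5/88, 29/264)
j=3 picked index 2: u0 ∈ [5/264, 19/132)
j=4 picked index 3: u0 ∈ [7/132, 35/176)
j=5 picked index 3: u0 ∈ [-5/132, 19/176)
j=6 picked index 4: u0 ∈ [3/176, 4/33)
j=7 picked index 6: u0 ∈ [9/176, 19/264)
j=8 picked index 8: u0 ∈ [1/528, 13/88)
j=9 picked index 9: u0 ∈ [5/88, 21/176)
j=10 picked index 10: u0 ∈ [5/176, 1/11)
intersection: [5/88, 19/264)

5/88 19/264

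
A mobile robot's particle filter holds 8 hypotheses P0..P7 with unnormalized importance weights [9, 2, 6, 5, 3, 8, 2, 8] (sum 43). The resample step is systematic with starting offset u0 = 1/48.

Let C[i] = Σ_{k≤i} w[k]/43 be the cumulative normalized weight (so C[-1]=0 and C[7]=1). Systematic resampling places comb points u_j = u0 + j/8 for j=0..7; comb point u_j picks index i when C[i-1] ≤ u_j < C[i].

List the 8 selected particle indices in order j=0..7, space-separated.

0 0 2 3 4 5 6 7

C = [9/43, 11/43, 17/43, 22/43, 25/43, 33/43, 35/43, 1]
j=0: u_0=1/48 ∈ [0, 9/43) → index 0
j=1: u_1=7/48 ∈ [0, 9/43) → index 0
j=2: u_2=13/48 ∈ [11/43, 17/43) → index 2
j=3: u_3=19/48 ∈ [17/43, 22/43) → index 3
j=4: u_4=25/48 ∈ [22/43, 25/43) → index 4
j=5: u_5=31/48 ∈ [25/43, 33/43) → index 5
j=6: u_6=37/48 ∈ [33/43, 35/43) → index 6
j=7: u_7=43/48 ∈ [35/43, 1) → index 7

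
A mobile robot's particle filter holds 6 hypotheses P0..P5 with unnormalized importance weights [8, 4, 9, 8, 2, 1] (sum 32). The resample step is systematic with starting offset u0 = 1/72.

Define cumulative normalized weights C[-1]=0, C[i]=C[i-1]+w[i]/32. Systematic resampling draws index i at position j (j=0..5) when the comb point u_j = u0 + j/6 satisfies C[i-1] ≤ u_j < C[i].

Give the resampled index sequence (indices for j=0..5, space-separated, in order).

0 0 1 2 3 3

C = [1/4, 3/8, 21/32, 29/32, 31/32, 1]
j=0: u_0=1/72 ∈ [0, 1/4) → index 0
j=1: u_1=13/72 ∈ [0, 1/4) → index 0
j=2: u_2=25/72 ∈ [1/4, 3/8) → index 1
j=3: u_3=37/72 ∈ [3/8, 21/32) → index 2
j=4: u_4=49/72 ∈ [21/32, 29/32) → index 3
j=5: u_5=61/72 ∈ [21/32, 29/32) → index 3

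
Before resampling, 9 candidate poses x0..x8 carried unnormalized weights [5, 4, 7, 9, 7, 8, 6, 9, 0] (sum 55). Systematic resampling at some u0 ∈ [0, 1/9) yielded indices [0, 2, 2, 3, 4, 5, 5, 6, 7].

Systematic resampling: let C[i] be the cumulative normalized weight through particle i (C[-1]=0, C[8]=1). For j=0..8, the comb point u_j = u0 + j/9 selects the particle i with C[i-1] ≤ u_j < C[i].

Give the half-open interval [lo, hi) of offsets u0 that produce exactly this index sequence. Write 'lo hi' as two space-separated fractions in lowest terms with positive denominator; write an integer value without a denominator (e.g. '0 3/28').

26/495 29/495

C = [1/11, 9/55, 16/55, 5/11, 32/55, 8/11, 46/55, 1, 1]
j=0 picked index 0: u0 ∈ [0, 1/11)
j=1 picked index 2: u0 ∈ [26/495, 89/495)
j=2 picked index 2: u0 ∈ [-29/495, 34/495)
j=3 picked index 3: u0 ∈ [-7/165, 4/33)
j=4 picked index 4: u0 ∈ [1/99, 68/495)
j=5 picked index 5: u0 ∈ [13/495, 17/99)
j=6 picked index 5: u0 ∈ [-14/165, 2/33)
j=7 picked index 6: u0 ∈ [-5/99, 29/495)
j=8 picked index 7: u0 ∈ [-26/495, 1/9)
intersection: [26/495, 29/495)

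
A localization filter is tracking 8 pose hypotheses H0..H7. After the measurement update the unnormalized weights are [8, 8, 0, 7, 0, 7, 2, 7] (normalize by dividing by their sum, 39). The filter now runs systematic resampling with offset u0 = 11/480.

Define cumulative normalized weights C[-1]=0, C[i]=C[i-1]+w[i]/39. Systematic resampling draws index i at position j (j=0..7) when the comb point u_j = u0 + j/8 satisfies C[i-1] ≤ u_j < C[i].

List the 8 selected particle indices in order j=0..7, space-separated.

0 0 1 1 3 5 6 7

C = [8/39, 16/39, 16/39, 23/39, 23/39, 10/13, 32/39, 1]
j=0: u_0=11/480 ∈ [0, 8/39) → index 0
j=1: u_1=71/480 ∈ [0, 8/39) → index 0
j=2: u_2=131/480 ∈ [8/39, 16/39) → index 1
j=3: u_3=191/480 ∈ [8/39, 16/39) → index 1
j=4: u_4=251/480 ∈ [16/39, 23/39) → index 3
j=5: u_5=311/480 ∈ [23/39, 10/13) → index 5
j=6: u_6=371/480 ∈ [10/13, 32/39) → index 6
j=7: u_7=431/480 ∈ [32/39, 1) → index 7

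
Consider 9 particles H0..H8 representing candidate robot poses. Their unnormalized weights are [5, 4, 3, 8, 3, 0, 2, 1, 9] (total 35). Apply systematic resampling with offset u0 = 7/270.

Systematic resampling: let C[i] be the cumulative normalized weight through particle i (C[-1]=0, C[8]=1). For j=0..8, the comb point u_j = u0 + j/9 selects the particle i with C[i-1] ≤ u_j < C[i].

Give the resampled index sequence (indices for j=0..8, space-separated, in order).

0 0 1 3 3 4 6 8 8

C = [1/7, 9/35, 12/35, 4/7, 23/35, 23/35, 5/7, 26/35, 1]
j=0: u_0=7/270 ∈ [0, 1/7) → index 0
j=1: u_1=37/270 ∈ [0, 1/7) → index 0
j=2: u_2=67/270 ∈ [1/7, 9/35) → index 1
j=3: u_3=97/270 ∈ [12/35, 4/7) → index 3
j=4: u_4=127/270 ∈ [12/35, 4/7) → index 3
j=5: u_5=157/270 ∈ [4/7, 23/35) → index 4
j=6: u_6=187/270 ∈ [23/35, 5/7) → index 6
j=7: u_7=217/270 ∈ [26/35, 1) → index 8
j=8: u_8=247/270 ∈ [26/35, 1) → index 8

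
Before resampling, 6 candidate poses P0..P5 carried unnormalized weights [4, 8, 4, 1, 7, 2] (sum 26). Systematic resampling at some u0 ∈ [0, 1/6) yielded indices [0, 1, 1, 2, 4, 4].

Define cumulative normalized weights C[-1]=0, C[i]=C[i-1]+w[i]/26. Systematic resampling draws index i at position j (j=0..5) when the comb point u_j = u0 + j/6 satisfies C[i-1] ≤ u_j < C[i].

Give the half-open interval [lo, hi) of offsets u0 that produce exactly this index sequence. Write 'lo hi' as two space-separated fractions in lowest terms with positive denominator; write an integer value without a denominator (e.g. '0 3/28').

C = [2/13, 6/13, 8/13, 17/26, 12/13, 1]
j=0 picked index 0: u0 ∈ [0, 2/13)
j=1 picked index 1: u0 ∈ [-1/78, 23/78)
j=2 picked index 1: u0 ∈ [-7/39, 5/39)
j=3 picked index 2: u0 ∈ [-1/26, 3/26)
j=4 picked index 4: u0 ∈ [-1/78, 10/39)
j=5 picked index 4: u0 ∈ [-7/39, 7/78)
intersection: [0, 7/78)

0 7/78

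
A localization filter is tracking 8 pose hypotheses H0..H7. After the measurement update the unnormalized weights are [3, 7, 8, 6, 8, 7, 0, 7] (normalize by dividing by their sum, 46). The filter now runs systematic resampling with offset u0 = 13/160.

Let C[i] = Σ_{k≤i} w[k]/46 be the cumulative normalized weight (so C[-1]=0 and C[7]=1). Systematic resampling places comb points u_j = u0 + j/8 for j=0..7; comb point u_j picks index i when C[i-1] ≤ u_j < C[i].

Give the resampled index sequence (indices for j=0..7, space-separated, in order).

C = [3/46, 5/23, 9/23, 12/23, 16/23, 39/46, 39/46, 1]
j=0: u_0=13/160 ∈ [3/46, 5/23) → index 1
j=1: u_1=33/160 ∈ [3/46, 5/23) → index 1
j=2: u_2=53/160 ∈ [5/23, 9/23) → index 2
j=3: u_3=73/160 ∈ [9/23, 12/23) → index 3
j=4: u_4=93/160 ∈ [12/23, 16/23) → index 4
j=5: u_5=113/160 ∈ [16/23, 39/46) → index 5
j=6: u_6=133/160 ∈ [16/23, 39/46) → index 5
j=7: u_7=153/160 ∈ [39/46, 1) → index 7

1 1 2 3 4 5 5 7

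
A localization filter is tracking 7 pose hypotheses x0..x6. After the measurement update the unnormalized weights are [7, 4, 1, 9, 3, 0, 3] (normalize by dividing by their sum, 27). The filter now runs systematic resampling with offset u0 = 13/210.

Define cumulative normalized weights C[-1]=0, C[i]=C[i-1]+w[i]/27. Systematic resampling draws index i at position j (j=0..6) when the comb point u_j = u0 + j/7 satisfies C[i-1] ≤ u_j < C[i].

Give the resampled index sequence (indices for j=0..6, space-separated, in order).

C = [7/27, 11/27, 4/9, 7/9, 8/9, 8/9, 1]
j=0: u_0=13/210 ∈ [0, 7/27) → index 0
j=1: u_1=43/210 ∈ [0, 7/27) → index 0
j=2: u_2=73/210 ∈ [7/27, 11/27) → index 1
j=3: u_3=103/210 ∈ [4/9, 7/9) → index 3
j=4: u_4=19/30 ∈ [4/9, 7/9) → index 3
j=5: u_5=163/210 ∈ [4/9, 7/9) → index 3
j=6: u_6=193/210 ∈ [8/9, 1) → index 6

0 0 1 3 3 3 6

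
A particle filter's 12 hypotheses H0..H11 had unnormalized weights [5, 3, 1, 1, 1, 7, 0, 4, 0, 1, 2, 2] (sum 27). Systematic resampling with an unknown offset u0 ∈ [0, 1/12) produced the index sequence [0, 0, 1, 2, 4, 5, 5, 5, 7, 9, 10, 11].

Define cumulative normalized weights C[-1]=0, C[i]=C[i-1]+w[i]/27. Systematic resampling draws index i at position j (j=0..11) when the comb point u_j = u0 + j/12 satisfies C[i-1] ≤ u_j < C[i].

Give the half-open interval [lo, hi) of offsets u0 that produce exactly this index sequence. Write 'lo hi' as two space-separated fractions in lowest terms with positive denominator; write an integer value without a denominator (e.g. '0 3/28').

7/108 2/27

C = [5/27, 8/27, 1/3, 10/27, 11/27, 2/3, 2/3, 22/27, 22/27, 23/27, 25/27, 1]
j=0 picked index 0: u0 ∈ [0, 5/27)
j=1 picked index 0: u0 ∈ [-1/12, 11/108)
j=2 picked index 1: u0 ∈ [1/54, 7/54)
j=3 picked index 2: u0 ∈ [5/108, 1/12)
j=4 picked index 4: u0 ∈ [1/27, 2/27)
j=5 picked index 5: u0 ∈ [-1/108, 1/4)
j=6 picked index 5: u0 ∈ [-5/54, 1/6)
j=7 picked index 5: u0 ∈ [-19/108, 1/12)
j=8 picked index 7: u0 ∈ [0, 4/27)
j=9 picked index 9: u0 ∈ [7/108, 11/108)
j=10 picked index 10: u0 ∈ [1/54, 5/54)
j=11 picked index 11: u0 ∈ [1/108, 1/12)
intersection: [7/108, 2/27)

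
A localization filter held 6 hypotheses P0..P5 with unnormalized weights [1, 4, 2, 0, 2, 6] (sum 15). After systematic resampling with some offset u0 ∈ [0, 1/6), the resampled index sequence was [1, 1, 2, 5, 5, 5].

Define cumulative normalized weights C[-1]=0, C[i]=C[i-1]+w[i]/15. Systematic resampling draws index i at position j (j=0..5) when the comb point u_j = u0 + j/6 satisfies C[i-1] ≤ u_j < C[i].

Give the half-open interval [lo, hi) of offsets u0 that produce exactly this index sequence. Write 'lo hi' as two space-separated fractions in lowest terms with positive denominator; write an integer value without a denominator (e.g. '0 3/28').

C = [1/15, 1/3, 7/15, 7/15, 3/5, 1]
j=0 picked index 1: u0 ∈ [1/15, 1/3)
j=1 picked index 1: u0 ∈ [-1/10, 1/6)
j=2 picked index 2: u0 ∈ [0, 2/15)
j=3 picked index 5: u0 ∈ [1/10, 1/2)
j=4 picked index 5: u0 ∈ [-1/15, 1/3)
j=5 picked index 5: u0 ∈ [-7/30, 1/6)
intersection: [1/10, 2/15)

1/10 2/15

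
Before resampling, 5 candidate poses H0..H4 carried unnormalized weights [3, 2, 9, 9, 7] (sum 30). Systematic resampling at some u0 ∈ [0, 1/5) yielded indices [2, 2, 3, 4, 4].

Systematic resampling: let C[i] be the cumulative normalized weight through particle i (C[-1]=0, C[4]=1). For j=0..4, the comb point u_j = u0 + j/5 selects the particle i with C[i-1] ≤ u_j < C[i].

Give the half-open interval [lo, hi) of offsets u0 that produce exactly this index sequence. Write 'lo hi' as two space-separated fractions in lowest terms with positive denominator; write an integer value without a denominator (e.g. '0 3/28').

1/6 1/5

C = [1/10, 1/6, 7/15, 23/30, 1]
j=0 picked index 2: u0 ∈ [1/6, 7/15)
j=1 picked index 2: u0 ∈ [-1/30, 4/15)
j=2 picked index 3: u0 ∈ [1/15, 11/30)
j=3 picked index 4: u0 ∈ [1/6, 2/5)
j=4 picked index 4: u0 ∈ [-1/30, 1/5)
intersection: [1/6, 1/5)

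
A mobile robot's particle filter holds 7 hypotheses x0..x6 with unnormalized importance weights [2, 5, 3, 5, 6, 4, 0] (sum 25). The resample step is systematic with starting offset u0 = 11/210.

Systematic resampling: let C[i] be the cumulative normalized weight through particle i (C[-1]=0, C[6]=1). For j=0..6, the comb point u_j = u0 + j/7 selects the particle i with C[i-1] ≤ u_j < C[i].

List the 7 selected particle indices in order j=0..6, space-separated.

C = [2/25, 7/25, 2/5, 3/5, 21/25, 1, 1]
j=0: u_0=11/210 ∈ [0, 2/25) → index 0
j=1: u_1=41/210 ∈ [2/25, 7/25) → index 1
j=2: u_2=71/210 ∈ [7/25, 2/5) → index 2
j=3: u_3=101/210 ∈ [2/5, 3/5) → index 3
j=4: u_4=131/210 ∈ [3/5, 21/25) → index 4
j=5: u_5=23/30 ∈ [3/5, 21/25) → index 4
j=6: u_6=191/210 ∈ [21/25, 1) → index 5

0 1 2 3 4 4 5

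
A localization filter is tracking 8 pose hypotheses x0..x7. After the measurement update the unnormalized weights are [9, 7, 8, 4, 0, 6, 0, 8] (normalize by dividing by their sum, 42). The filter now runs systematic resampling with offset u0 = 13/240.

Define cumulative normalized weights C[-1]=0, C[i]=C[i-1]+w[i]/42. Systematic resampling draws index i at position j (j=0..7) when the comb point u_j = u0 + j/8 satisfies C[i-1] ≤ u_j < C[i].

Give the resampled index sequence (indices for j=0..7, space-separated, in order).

C = [3/14, 8/21, 4/7, 2/3, 2/3, 17/21, 17/21, 1]
j=0: u_0=13/240 ∈ [0, 3/14) → index 0
j=1: u_1=43/240 ∈ [0, 3/14) → index 0
j=2: u_2=73/240 ∈ [3/14, 8/21) → index 1
j=3: u_3=103/240 ∈ [8/21, 4/7) → index 2
j=4: u_4=133/240 ∈ [8/21, 4/7) → index 2
j=5: u_5=163/240 ∈ [2/3, 17/21) → index 5
j=6: u_6=193/240 ∈ [2/3, 17/21) → index 5
j=7: u_7=223/240 ∈ [17/21, 1) → index 7

0 0 1 2 2 5 5 7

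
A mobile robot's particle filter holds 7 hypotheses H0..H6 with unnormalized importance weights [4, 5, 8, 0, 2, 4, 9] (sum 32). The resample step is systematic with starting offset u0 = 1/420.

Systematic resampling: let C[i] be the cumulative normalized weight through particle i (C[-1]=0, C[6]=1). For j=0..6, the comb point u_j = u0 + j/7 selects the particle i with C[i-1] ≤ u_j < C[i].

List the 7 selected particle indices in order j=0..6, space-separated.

C = [1/8, 9/32, 17/32, 17/32, 19/32, 23/32, 1]
j=0: u_0=1/420 ∈ [0, 1/8) → index 0
j=1: u_1=61/420 ∈ [1/8, 9/32) → index 1
j=2: u_2=121/420 ∈ [9/32, 17/32) → index 2
j=3: u_3=181/420 ∈ [9/32, 17/32) → index 2
j=4: u_4=241/420 ∈ [17/32, 19/32) → index 4
j=5: u_5=43/60 ∈ [19/32, 23/32) → index 5
j=6: u_6=361/420 ∈ [23/32, 1) → index 6

0 1 2 2 4 5 6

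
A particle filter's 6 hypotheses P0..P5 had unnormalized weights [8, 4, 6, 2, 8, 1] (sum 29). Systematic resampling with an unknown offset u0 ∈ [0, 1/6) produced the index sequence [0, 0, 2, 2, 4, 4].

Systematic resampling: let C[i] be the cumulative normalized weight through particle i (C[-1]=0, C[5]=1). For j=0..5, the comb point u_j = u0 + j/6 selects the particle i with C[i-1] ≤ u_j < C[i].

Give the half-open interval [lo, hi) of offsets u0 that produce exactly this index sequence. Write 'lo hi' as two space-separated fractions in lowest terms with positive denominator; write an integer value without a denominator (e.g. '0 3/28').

C = [8/29, 12/29, 18/29, 20/29, 28/29, 1]
j=0 picked index 0: u0 ∈ [0, 8/29)
j=1 picked index 0: u0 ∈ [-1/6, 19/174)
j=2 picked index 2: u0 ∈ [7/87, 25/87)
j=3 picked index 2: u0 ∈ [-5/58, 7/58)
j=4 picked index 4: u0 ∈ [2/87, 26/87)
j=5 picked index 4: u0 ∈ [-25/174, 23/174)
intersection: [7/87, 19/174)

7/87 19/174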